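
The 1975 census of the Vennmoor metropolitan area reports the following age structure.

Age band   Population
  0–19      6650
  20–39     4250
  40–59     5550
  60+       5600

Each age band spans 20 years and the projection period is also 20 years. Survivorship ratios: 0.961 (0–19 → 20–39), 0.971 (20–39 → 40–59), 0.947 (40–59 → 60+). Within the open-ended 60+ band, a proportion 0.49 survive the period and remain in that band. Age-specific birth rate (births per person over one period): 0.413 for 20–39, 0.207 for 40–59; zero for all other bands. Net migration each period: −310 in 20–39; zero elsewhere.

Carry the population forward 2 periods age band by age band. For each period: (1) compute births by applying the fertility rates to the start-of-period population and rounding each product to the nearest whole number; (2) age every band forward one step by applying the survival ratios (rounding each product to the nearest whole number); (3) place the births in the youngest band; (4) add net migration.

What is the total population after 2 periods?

19579

[period 1]
Births: 4250 × 0.413 = 1755, 5550 × 0.207 = 1149 → total 2904
20–39: 6650 × 0.961 = 6391
40–59: 4250 × 0.971 = 4127
60+: 5550 × 0.947 + 5600 × 0.49 = 5256 + 2744 = 8000
Net migration: 20–39 − 310 → 6081
End of period: [2904, 6081, 4127, 8000]
[period 2]
Births: 6081 × 0.413 = 2511, 4127 × 0.207 = 854 → total 3365
20–39: 2904 × 0.961 = 2791
40–59: 6081 × 0.971 = 5905
60+: 4127 × 0.947 + 8000 × 0.49 = 3908 + 3920 = 7828
Net migration: 20–39 − 310 → 2481
End of period: [3365, 2481, 5905, 7828]
Total after period 2: 3365 + 2481 + 5905 + 7828 = 19579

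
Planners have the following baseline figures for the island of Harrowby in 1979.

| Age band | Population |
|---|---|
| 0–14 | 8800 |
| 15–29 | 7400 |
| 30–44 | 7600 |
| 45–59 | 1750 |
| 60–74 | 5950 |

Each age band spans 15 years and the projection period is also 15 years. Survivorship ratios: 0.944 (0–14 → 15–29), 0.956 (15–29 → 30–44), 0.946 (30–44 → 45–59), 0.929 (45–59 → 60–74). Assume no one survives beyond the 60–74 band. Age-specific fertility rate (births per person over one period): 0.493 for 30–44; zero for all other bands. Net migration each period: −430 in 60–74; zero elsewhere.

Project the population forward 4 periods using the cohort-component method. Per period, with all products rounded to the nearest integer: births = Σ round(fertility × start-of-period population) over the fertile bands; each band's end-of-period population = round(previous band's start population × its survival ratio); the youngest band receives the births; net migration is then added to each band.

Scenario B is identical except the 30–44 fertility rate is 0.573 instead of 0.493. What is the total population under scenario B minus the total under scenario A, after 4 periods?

2215

Call the groups 1 to 5, youngest first.
— Period 1 —
Births: 7600 × 0.493 = 3747
Group 2: 8800 × 0.944 = 8307
Group 3: 7400 × 0.956 = 7074
Group 4: 7600 × 0.946 = 7190
Group 5: 1750 × 0.929 = 1626
Net migration: Group 5 − 430 → 1196
→ [3747, 8307, 7074, 7190, 1196]
— Period 2 —
Births: 7074 × 0.493 = 3487
Group 2: 3747 × 0.944 = 3537
Group 3: 8307 × 0.956 = 7941
Group 4: 7074 × 0.946 = 6692
Group 5: 7190 × 0.929 = 6680
Net migration: Group 5 − 430 → 6250
→ [3487, 3537, 7941, 6692, 6250]
— Period 3 —
Births: 7941 × 0.493 = 3915
Group 2: 3487 × 0.944 = 3292
Group 3: 3537 × 0.956 = 3381
Group 4: 7941 × 0.946 = 7512
Group 5: 6692 × 0.929 = 6217
Net migration: Group 5 − 430 → 5787
→ [3915, 3292, 3381, 7512, 5787]
— Period 4 —
Births: 3381 × 0.493 = 1667
Group 2: 3915 × 0.944 = 3696
Group 3: 3292 × 0.956 = 3147
Group 4: 3381 × 0.946 = 3198
Group 5: 7512 × 0.929 = 6979
Net migration: Group 5 − 430 → 6549
→ [1667, 3696, 3147, 3198, 6549]
Scenario A total after 4 periods: 18257
Scenario B projection —
— Period 1 —
Births: 7600 × 0.573 = 4355
Group 2: 8800 × 0.944 = 8307
Group 3: 7400 × 0.956 = 7074
Group 4: 7600 × 0.946 = 7190
Group 5: 1750 × 0.929 = 1626
Net migration: Group 5 − 430 → 1196
→ [4355, 8307, 7074, 7190, 1196]
— Period 2 —
Births: 7074 × 0.573 = 4053
Group 2: 4355 × 0.944 = 4111
Group 3: 8307 × 0.956 = 7941
Group 4: 7074 × 0.946 = 6692
Group 5: 7190 × 0.929 = 6680
Net migration: Group 5 − 430 → 6250
→ [4053, 4111, 7941, 6692, 6250]
— Period 3 —
Births: 7941 × 0.573 = 4550
Group 2: 4053 × 0.944 = 3826
Group 3: 4111 × 0.956 = 3930
Group 4: 7941 × 0.946 = 7512
Group 5: 6692 × 0.929 = 6217
Net migration: Group 5 − 430 → 5787
→ [4550, 3826, 3930, 7512, 5787]
— Period 4 —
Births: 3930 × 0.573 = 2252
Group 2: 4550 × 0.944 = 4295
Group 3: 3826 × 0.956 = 3658
Group 4: 3930 × 0.946 = 3718
Group 5: 7512 × 0.929 = 6979
Net migration: Group 5 − 430 → 6549
→ [2252, 4295, 3658, 3718, 6549]
Scenario B total after 4 periods: 20472
Difference B − A = 20472 − 18257 = 2215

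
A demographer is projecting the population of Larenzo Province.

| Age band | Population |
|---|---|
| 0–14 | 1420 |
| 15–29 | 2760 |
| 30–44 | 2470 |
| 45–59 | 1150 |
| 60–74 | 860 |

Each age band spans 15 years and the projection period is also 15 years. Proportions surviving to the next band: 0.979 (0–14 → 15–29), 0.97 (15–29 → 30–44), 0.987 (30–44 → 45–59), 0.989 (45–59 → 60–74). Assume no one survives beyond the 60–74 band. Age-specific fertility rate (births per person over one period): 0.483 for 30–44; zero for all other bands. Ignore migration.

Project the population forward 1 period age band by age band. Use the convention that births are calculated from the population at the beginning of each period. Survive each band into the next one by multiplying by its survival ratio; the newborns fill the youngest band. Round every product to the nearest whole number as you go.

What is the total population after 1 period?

8835

— Period 1 —
Births: 2470 × 0.483 = 1193
15–29: 1420 × 0.979 = 1390
30–44: 2760 × 0.97 = 2677
45–59: 2470 × 0.987 = 2438
60–74: 1150 × 0.989 = 1137
→ [1193, 1390, 2677, 2438, 1137]
Total after period 1: 1193 + 1390 + 2677 + 2438 + 1137 = 8835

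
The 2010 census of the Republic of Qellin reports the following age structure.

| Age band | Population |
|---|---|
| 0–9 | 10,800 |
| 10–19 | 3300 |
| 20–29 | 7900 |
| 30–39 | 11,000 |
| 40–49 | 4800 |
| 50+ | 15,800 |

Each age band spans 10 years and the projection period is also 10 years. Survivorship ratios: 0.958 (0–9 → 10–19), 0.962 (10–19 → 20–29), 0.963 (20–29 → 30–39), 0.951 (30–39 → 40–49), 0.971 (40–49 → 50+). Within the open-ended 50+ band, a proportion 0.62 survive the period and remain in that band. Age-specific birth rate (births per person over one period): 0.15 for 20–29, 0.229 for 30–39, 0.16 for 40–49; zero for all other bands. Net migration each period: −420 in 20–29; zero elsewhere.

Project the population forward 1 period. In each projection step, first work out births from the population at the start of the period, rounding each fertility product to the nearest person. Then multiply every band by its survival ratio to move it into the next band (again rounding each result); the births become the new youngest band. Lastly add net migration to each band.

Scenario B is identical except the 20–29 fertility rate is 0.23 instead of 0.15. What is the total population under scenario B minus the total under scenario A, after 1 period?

632

Let group 1 be 0–9 through group 6 = 50+.
— Period 1 —
Births: 7900 × 0.15 = 1185  |  11000 × 0.229 = 2519  |  4800 × 0.16 = 768 → total 4472
Group 2: 10800 × 0.958 = 10346
Group 3: 3300 × 0.962 = 3175
Group 4: 7900 × 0.963 = 7608
Group 5: 11000 × 0.951 = 10461
Group 6: 4800 × 0.971 + 15800 × 0.62 = 4661 + 9796 = 14457
Net migration: Group 3 − 420 → 2755
→ [4472, 10346, 2755, 7608, 10461, 14457]
Scenario A total after 1 period: 50099
Scenario B projection —
— Period 1 —
Births: 7900 × 0.23 = 1817  |  11000 × 0.229 = 2519  |  4800 × 0.16 = 768 → total 5104
Group 2: 10800 × 0.958 = 10346
Group 3: 3300 × 0.962 = 3175
Group 4: 7900 × 0.963 = 7608
Group 5: 11000 × 0.951 = 10461
Group 6: 4800 × 0.971 + 15800 × 0.62 = 4661 + 9796 = 14457
Net migration: Group 3 − 420 → 2755
→ [5104, 10346, 2755, 7608, 10461, 14457]
Scenario B total after 1 period: 50731
Difference B − A = 50731 − 50099 = 632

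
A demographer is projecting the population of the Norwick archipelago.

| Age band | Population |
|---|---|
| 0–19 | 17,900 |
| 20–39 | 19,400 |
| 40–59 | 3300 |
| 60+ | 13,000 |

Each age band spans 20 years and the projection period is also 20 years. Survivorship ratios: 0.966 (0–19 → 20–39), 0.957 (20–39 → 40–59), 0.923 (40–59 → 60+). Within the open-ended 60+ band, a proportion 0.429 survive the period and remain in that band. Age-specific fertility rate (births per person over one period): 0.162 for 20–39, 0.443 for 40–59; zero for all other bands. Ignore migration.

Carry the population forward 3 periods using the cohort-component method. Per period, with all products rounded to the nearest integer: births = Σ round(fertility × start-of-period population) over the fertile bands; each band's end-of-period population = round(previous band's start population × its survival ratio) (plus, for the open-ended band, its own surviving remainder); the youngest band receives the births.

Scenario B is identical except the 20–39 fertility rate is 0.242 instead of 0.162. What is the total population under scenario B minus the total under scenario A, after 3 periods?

— Period 1 —
Births: 19400 × 0.162 = 3143  |  3300 × 0.443 = 1462 → total 4605
20–39: 17900 × 0.966 = 17291
40–59: 19400 × 0.957 = 18566
60+: 3300 × 0.923 + 13000 × 0.429 = 3046 + 5577 = 8623
Population now: 0–19=4605, 20–39=17291, 40–59=18566, 60+=8623
— Period 2 —
Births: 17291 × 0.162 = 2801  |  18566 × 0.443 = 8225 → total 11026
20–39: 4605 × 0.966 = 4448
40–59: 17291 × 0.957 = 16547
60+: 18566 × 0.923 + 8623 × 0.429 = 17136 + 3699 = 20835
Population now: 0–19=11026, 20–39=4448, 40–59=16547, 60+=20835
— Period 3 —
Births: 4448 × 0.162 = 721  |  16547 × 0.443 = 7330 → total 8051
20–39: 11026 × 0.966 = 10651
40–59: 4448 × 0.957 = 4257
60+: 16547 × 0.923 + 20835 × 0.429 = 15273 + 8938 = 24211
Population now: 0–19=8051, 20–39=10651, 40–59=4257, 60+=24211
Scenario A total after 3 periods: 47170
Scenario B projection —
— Period 1 —
Births: 19400 × 0.242 = 4695  |  3300 × 0.443 = 1462 → total 6157
20–39: 17900 × 0.966 = 17291
40–59: 19400 × 0.957 = 18566
60+: 3300 × 0.923 + 13000 × 0.429 = 3046 + 5577 = 8623
Population now: 0–19=6157, 20–39=17291, 40–59=18566, 60+=8623
— Period 2 —
Births: 17291 × 0.242 = 4184  |  18566 × 0.443 = 8225 → total 12409
20–39: 6157 × 0.966 = 5948
40–59: 17291 × 0.957 = 16547
60+: 18566 × 0.923 + 8623 × 0.429 = 17136 + 3699 = 20835
Population now: 0–19=12409, 20–39=5948, 40–59=16547, 60+=20835
— Period 3 —
Births: 5948 × 0.242 = 1439  |  16547 × 0.443 = 7330 → total 8769
20–39: 12409 × 0.966 = 11987
40–59: 5948 × 0.957 = 5692
60+: 16547 × 0.923 + 20835 × 0.429 = 15273 + 8938 = 24211
Population now: 0–19=8769, 20–39=11987, 40–59=5692, 60+=24211
Scenario B total after 3 periods: 50659
Difference B − A = 50659 − 47170 = 3489

3489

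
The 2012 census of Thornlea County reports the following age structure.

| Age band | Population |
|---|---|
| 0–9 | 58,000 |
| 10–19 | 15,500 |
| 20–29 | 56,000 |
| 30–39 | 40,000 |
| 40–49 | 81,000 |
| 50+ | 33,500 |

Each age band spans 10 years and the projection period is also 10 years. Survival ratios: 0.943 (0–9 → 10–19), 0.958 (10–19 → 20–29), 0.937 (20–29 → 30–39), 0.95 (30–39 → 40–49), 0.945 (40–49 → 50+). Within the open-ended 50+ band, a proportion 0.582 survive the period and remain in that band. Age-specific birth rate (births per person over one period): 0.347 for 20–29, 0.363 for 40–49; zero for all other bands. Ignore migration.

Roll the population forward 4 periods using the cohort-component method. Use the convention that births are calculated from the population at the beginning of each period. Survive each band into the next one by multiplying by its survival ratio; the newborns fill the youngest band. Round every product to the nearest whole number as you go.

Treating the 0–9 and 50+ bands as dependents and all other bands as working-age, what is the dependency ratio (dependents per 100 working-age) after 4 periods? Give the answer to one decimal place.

65.4

Let group 1 be 0–9 through group 6 = 50+.
Period 1.
Births: 56000 × 0.347 = 19432, 81000 × 0.363 = 29403 ⇒ total 48835
Group 2: 58000 × 0.943 = 54694
Group 3: 15500 × 0.958 = 14849
Group 4: 56000 × 0.937 = 52472
Group 5: 40000 × 0.95 = 38000
Group 6: 81000 × 0.945 + 33500 × 0.582 = 76545 + 19497 = 96042
End of period: [48835, 54694, 14849, 52472, 38000, 96042]
Period 2.
Births: 14849 × 0.347 = 5153, 38000 × 0.363 = 13794 ⇒ total 18947
Group 2: 48835 × 0.943 = 46051
Group 3: 54694 × 0.958 = 52397
Group 4: 14849 × 0.937 = 13914
Group 5: 52472 × 0.95 = 49848
Group 6: 38000 × 0.945 + 96042 × 0.582 = 35910 + 55896 = 91806
End of period: [18947, 46051, 52397, 13914, 49848, 91806]
Period 3.
Births: 52397 × 0.347 = 18182, 49848 × 0.363 = 18095 ⇒ total 36277
Group 2: 18947 × 0.943 = 17867
Group 3: 46051 × 0.958 = 44117
Group 4: 52397 × 0.937 = 49096
Group 5: 13914 × 0.95 = 13218
Group 6: 49848 × 0.945 + 91806 × 0.582 = 47106 + 53431 = 100537
End of period: [36277, 17867, 44117, 49096, 13218, 100537]
Period 4.
Births: 44117 × 0.347 = 15309, 13218 × 0.363 = 4798 ⇒ total 20107
Group 2: 36277 × 0.943 = 34209
Group 3: 17867 × 0.958 = 17117
Group 4: 44117 × 0.937 = 41338
Group 5: 49096 × 0.95 = 46641
Group 6: 13218 × 0.945 + 100537 × 0.582 = 12491 + 58513 = 71004
End of period: [20107, 34209, 17117, 41338, 46641, 71004]
Dependents (band 0–9 + band 50+) = 20107 + 71004 = 91111; working-age = 139305; ratio = 91111/139305 × 100 = 65.4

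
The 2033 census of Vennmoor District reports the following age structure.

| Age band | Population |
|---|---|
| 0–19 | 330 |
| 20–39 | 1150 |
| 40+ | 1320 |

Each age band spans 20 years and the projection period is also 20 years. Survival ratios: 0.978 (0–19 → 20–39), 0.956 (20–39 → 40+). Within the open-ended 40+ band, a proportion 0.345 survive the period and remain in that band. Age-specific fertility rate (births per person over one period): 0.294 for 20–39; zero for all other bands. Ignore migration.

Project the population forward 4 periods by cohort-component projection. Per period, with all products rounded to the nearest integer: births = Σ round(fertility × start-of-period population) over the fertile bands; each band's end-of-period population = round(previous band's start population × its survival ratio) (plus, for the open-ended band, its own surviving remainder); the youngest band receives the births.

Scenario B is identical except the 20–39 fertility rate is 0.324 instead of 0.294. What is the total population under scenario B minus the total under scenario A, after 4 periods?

Numbering the bands 1..3 from youngest to oldest:
[period 1]
Births: 1150 × 0.294 = 338
Band 2: 330 × 0.978 = 323
Band 3: 1150 × 0.956 + 1320 × 0.345 = 1099 + 455 = 1554
→ [338, 323, 1554]
[period 2]
Births: 323 × 0.294 = 95
Band 2: 338 × 0.978 = 331
Band 3: 323 × 0.956 + 1554 × 0.345 = 309 + 536 = 845
→ [95, 331, 845]
[period 3]
Births: 331 × 0.294 = 97
Band 2: 95 × 0.978 = 93
Band 3: 331 × 0.956 + 845 × 0.345 = 316 + 292 = 608
→ [97, 93, 608]
[period 4]
Births: 93 × 0.294 = 27
Band 2: 97 × 0.978 = 95
Band 3: 93 × 0.956 + 608 × 0.345 = 89 + 210 = 299
→ [27, 95, 299]
Scenario A total after 4 periods: 421
Scenario B projection —
[period 1]
Births: 1150 × 0.324 = 373
Band 2: 330 × 0.978 = 323
Band 3: 1150 × 0.956 + 1320 × 0.345 = 1099 + 455 = 1554
→ [373, 323, 1554]
[period 2]
Births: 323 × 0.324 = 105
Band 2: 373 × 0.978 = 365
Band 3: 323 × 0.956 + 1554 × 0.345 = 309 + 536 = 845
→ [105, 365, 845]
[period 3]
Births: 365 × 0.324 = 118
Band 2: 105 × 0.978 = 103
Band 3: 365 × 0.956 + 845 × 0.345 = 349 + 292 = 641
→ [118, 103, 641]
[period 4]
Births: 103 × 0.324 = 33
Band 2: 118 × 0.978 = 115
Band 3: 103 × 0.956 + 641 × 0.345 = 98 + 221 = 319
→ [33, 115, 319]
Scenario B total after 4 periods: 467
Difference B − A = 467 − 421 = 46

46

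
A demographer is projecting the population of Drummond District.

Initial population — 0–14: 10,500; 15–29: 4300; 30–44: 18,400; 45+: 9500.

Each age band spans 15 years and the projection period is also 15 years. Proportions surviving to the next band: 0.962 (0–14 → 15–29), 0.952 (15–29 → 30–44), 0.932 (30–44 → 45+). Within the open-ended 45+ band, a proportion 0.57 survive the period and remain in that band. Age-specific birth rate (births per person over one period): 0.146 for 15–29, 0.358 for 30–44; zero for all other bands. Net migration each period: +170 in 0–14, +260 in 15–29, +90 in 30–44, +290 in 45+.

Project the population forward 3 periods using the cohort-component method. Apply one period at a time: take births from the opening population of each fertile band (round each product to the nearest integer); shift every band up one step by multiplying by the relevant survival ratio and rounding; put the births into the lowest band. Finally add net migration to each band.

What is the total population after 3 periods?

— Period 1 —
Births: 4300 * 0.146 = 628, 18400 * 0.358 = 6587 ⇒ total 7215
15–29: 10500 * 0.962 = 10101
30–44: 4300 * 0.952 = 4094
45+: 18400 * 0.932 + 9500 * 0.57 = 17149 + 5415 = 22564
Net migration: 0–14 + 170 → 7385; 15–29 + 260 → 10361; 30–44 + 90 → 4184; 45+ + 290 → 22854
End of period: [7385, 10361, 4184, 22854]
— Period 2 —
Births: 10361 * 0.146 = 1513, 4184 * 0.358 = 1498 ⇒ total 3011
15–29: 7385 * 0.962 = 7104
30–44: 10361 * 0.952 = 9864
45+: 4184 * 0.932 + 22854 * 0.57 = 3899 + 13027 = 16926
Net migration: 0–14 + 170 → 3181; 15–29 + 260 → 7364; 30–44 + 90 → 9954; 45+ + 290 → 17216
End of period: [3181, 7364, 9954, 17216]
— Period 3 —
Births: 7364 * 0.146 = 1075, 9954 * 0.358 = 3564 ⇒ total 4639
15–29: 3181 * 0.962 = 3060
30–44: 7364 * 0.952 = 7011
45+: 9954 * 0.932 + 17216 * 0.57 = 9277 + 9813 = 19090
Net migration: 0–14 + 170 → 4809; 15–29 + 260 → 3320; 30–44 + 90 → 7101; 45+ + 290 → 19380
End of period: [4809, 3320, 7101, 19380]
Total after period 3: 4809 + 3320 + 7101 + 19380 = 34610

34610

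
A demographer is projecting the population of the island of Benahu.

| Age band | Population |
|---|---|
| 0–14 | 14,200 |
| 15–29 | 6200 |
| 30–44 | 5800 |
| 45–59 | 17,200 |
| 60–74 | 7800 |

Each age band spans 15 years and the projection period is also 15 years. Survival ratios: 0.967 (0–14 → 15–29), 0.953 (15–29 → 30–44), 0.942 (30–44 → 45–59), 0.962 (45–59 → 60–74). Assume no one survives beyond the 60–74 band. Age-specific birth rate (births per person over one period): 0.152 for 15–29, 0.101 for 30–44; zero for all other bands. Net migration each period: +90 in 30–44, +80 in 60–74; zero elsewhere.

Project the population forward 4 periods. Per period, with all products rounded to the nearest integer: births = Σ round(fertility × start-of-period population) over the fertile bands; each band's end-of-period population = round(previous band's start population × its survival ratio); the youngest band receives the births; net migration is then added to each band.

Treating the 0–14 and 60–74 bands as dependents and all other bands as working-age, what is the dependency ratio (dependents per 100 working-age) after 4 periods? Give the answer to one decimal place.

228.9

[period 1]
Births: 6200 × 0.152 = 942  |  5800 × 0.101 = 586 ⇒ total 1528
15–29: 14200 × 0.967 = 13731
30–44: 6200 × 0.953 = 5909
45–59: 5800 × 0.942 = 5464
60–74: 17200 × 0.962 = 16546
Net migration: 30–44 + 90 → 5999; 60–74 + 80 → 16626
End of period: [1528, 13731, 5999, 5464, 16626]
[period 2]
Births: 13731 × 0.152 = 2087  |  5999 × 0.101 = 606 ⇒ total 2693
15–29: 1528 × 0.967 = 1478
30–44: 13731 × 0.953 = 13086
45–59: 5999 × 0.942 = 5651
60–74: 5464 × 0.962 = 5256
Net migration: 30–44 + 90 → 13176; 60–74 + 80 → 5336
End of period: [2693, 1478, 13176, 5651, 5336]
[period 3]
Births: 1478 × 0.152 = 225  |  13176 × 0.101 = 1331 ⇒ total 1556
15–29: 2693 × 0.967 = 2604
30–44: 1478 × 0.953 = 1409
45–59: 13176 × 0.942 = 12412
60–74: 5651 × 0.962 = 5436
Net migration: 30–44 + 90 → 1499; 60–74 + 80 → 5516
End of period: [1556, 2604, 1499, 12412, 5516]
[period 4]
Births: 2604 × 0.152 = 396  |  1499 × 0.101 = 151 ⇒ total 547
15–29: 1556 × 0.967 = 1505
30–44: 2604 × 0.953 = 2482
45–59: 1499 × 0.942 = 1412
60–74: 12412 × 0.962 = 11940
Net migration: 30–44 + 90 → 2572; 60–74 + 80 → 12020
End of period: [547, 1505, 2572, 1412, 12020]
Dependents (band 0–14 + band 60–74) = 547 + 12020 = 12567; working-age = 5489; ratio = 12567/5489 × 100 = 228.9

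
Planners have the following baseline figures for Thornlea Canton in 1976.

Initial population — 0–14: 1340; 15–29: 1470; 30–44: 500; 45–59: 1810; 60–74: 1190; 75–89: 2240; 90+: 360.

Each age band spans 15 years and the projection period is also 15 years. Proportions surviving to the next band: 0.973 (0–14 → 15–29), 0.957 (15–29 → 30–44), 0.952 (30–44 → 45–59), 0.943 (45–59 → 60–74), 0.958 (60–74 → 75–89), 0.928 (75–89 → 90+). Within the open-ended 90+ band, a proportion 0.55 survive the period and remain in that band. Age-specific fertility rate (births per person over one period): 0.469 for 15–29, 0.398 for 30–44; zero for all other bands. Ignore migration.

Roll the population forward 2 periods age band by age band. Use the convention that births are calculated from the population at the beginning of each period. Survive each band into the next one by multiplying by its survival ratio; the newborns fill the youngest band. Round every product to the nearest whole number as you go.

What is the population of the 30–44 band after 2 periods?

1248

Call the groups 1 to 7, youngest first.
[period 1]
Births: 1470 × 0.469 = 689  |  500 × 0.398 = 199 → total 888
Group 2: 1340 × 0.973 = 1304
Group 3: 1470 × 0.957 = 1407
Group 4: 500 × 0.952 = 476
Group 5: 1810 × 0.943 = 1707
Group 6: 1190 × 0.958 = 1140
Group 7: 2240 × 0.928 + 360 × 0.55 = 2079 + 198 = 2277
Giving 888 / 1304 / 1407 / 476 / 1707 / 1140 / 2277.
[period 2]
Births: 1304 × 0.469 = 612  |  1407 × 0.398 = 560 → total 1172
Group 2: 888 × 0.973 = 864
Group 3: 1304 × 0.957 = 1248
Group 4: 1407 × 0.952 = 1339
Group 5: 476 × 0.943 = 449
Group 6: 1707 × 0.958 = 1635
Group 7: 1140 × 0.928 + 2277 × 0.55 = 1058 + 1252 = 2310
Giving 1172 / 864 / 1248 / 1339 / 449 / 1635 / 2310.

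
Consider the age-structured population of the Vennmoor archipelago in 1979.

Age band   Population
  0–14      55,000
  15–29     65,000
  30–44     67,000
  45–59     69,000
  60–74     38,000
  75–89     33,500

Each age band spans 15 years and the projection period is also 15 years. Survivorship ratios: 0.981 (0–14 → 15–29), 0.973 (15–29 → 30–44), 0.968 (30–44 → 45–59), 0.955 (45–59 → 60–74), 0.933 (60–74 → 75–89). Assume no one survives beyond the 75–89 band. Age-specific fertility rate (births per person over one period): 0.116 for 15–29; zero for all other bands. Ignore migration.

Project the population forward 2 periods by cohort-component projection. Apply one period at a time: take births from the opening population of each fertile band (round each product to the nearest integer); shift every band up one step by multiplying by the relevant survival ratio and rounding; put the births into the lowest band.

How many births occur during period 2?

(Bands numbered youngest = 1 to oldest = 6.)
Period 1:
Births: 65000 × 0.116 = 7540
Band 2: 55000 × 0.981 = 53955
Band 3: 65000 × 0.973 = 63245
Band 4: 67000 × 0.968 = 64856
Band 5: 69000 × 0.955 = 65895
Band 6: 38000 × 0.933 = 35454
Population now: 0–14=7540, 15–29=53955, 30–44=63245, 45–59=64856, 60–74=65895, 75–89=35454
Period 2:
Births: 53955 × 0.116 = 6259
Band 2: 7540 × 0.981 = 7397
Band 3: 53955 × 0.973 = 52498
Band 4: 63245 × 0.968 = 61221
Band 5: 64856 × 0.955 = 61937
Band 6: 65895 × 0.933 = 61480
Population now: 0–14=6259, 15–29=7397, 30–44=52498, 45–59=61221, 60–74=61937, 75–89=61480

6259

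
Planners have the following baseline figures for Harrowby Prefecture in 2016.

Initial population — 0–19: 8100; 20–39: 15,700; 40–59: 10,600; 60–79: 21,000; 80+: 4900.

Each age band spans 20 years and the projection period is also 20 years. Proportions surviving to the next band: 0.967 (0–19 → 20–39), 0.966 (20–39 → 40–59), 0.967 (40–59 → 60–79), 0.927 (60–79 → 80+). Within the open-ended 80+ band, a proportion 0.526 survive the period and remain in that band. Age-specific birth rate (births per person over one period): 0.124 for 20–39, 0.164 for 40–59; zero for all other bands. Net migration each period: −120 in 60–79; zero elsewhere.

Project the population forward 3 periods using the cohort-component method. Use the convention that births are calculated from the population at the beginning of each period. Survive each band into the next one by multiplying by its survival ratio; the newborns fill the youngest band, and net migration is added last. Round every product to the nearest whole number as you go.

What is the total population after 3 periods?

40189

Period 1:
Births: 15700 × 0.124 = 1947  |  10600 × 0.164 = 1738 — total 3685
20–39: 8100 × 0.967 = 7833
40–59: 15700 × 0.966 = 15166
60–79: 10600 × 0.967 = 10250
80+: 21000 × 0.927 + 4900 × 0.526 = 19467 + 2577 = 22044
Net migration: 60–79 − 120 → 10130
→ [3685, 7833, 15166, 10130, 22044]
Period 2:
Births: 7833 × 0.124 = 971  |  15166 × 0.164 = 2487 — total 3458
20–39: 3685 × 0.967 = 3563
40–59: 7833 × 0.966 = 7567
60–79: 15166 × 0.967 = 14666
80+: 10130 × 0.927 + 22044 × 0.526 = 9391 + 11595 = 20986
Net migration: 60–79 − 120 → 14546
→ [3458, 3563, 7567, 14546, 20986]
Period 3:
Births: 3563 × 0.124 = 442  |  7567 × 0.164 = 1241 — total 1683
20–39: 3458 × 0.967 = 3344
40–59: 3563 × 0.966 = 3442
60–79: 7567 × 0.967 = 7317
80+: 14546 × 0.927 + 20986 × 0.526 = 13484 + 11039 = 24523
Net migration: 60–79 − 120 → 7197
→ [1683, 3344, 3442, 7197, 24523]
Total after period 3: 1683 + 3344 + 3442 + 7197 + 24523 = 40189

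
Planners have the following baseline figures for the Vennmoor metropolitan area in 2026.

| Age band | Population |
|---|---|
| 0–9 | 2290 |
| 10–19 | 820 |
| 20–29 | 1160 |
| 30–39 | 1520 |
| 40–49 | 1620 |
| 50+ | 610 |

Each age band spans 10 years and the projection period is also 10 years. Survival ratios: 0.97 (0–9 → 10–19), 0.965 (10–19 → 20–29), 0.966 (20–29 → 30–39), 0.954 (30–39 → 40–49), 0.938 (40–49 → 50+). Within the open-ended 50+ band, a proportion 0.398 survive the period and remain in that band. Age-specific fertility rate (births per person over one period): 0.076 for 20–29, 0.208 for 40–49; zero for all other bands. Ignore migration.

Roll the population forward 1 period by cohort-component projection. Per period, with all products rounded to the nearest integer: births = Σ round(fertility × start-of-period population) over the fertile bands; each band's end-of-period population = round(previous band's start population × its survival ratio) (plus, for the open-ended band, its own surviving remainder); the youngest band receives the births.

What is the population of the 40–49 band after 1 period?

1450

Period 1.
Births: 1160 × 0.076 = 88  |  1620 × 0.208 = 337 → 425
10–19: 2290 × 0.97 = 2221
20–29: 820 × 0.965 = 791
30–39: 1160 × 0.966 = 1121
40–49: 1520 × 0.954 = 1450
50+: 1620 × 0.938 + 610 × 0.398 = 1520 + 243 = 1763
Population now: 0–9=425, 10–19=2221, 20–29=791, 30–39=1121, 40–49=1450, 50+=1763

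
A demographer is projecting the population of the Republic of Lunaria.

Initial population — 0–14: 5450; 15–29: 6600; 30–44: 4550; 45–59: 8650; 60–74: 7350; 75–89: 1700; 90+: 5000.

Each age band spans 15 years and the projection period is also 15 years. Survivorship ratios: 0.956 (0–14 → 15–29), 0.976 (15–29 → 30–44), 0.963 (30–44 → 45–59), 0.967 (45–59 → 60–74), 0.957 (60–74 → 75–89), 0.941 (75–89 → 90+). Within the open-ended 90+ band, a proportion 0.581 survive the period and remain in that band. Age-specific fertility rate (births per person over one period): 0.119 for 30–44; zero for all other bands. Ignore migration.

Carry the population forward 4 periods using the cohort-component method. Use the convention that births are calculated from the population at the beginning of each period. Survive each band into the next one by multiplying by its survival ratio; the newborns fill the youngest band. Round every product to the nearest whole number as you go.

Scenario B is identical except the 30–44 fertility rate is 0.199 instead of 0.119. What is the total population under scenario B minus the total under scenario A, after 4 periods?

1306

[period 1]
Births: 4550 × 0.119 = 541
15–29: 5450 × 0.956 = 5210
30–44: 6600 × 0.976 = 6442
45–59: 4550 × 0.963 = 4382
60–74: 8650 × 0.967 = 8365
75–89: 7350 × 0.957 = 7034
90+: 1700 × 0.941 + 5000 × 0.581 = 1600 + 2905 = 4505
End of period: [541, 5210, 6442, 4382, 8365, 7034, 4505]
[period 2]
Births: 6442 × 0.119 = 767
15–29: 541 × 0.956 = 517
30–44: 5210 × 0.976 = 5085
45–59: 6442 × 0.963 = 6204
60–74: 4382 × 0.967 = 4237
75–89: 8365 × 0.957 = 8005
90+: 7034 × 0.941 + 4505 × 0.581 = 6619 + 2617 = 9236
End of period: [767, 517, 5085, 6204, 4237, 8005, 9236]
[period 3]
Births: 5085 × 0.119 = 605
15–29: 767 × 0.956 = 733
30–44: 517 × 0.976 = 505
45–59: 5085 × 0.963 = 4897
60–74: 6204 × 0.967 = 5999
75–89: 4237 × 0.957 = 4055
90+: 8005 × 0.941 + 9236 × 0.581 = 7533 + 5366 = 12899
End of period: [605, 733, 505, 4897, 5999, 4055, 12899]
[period 4]
Births: 505 × 0.119 = 60
15–29: 605 × 0.956 = 578
30–44: 733 × 0.976 = 715
45–59: 505 × 0.963 = 486
60–74: 4897 × 0.967 = 4735
75–89: 5999 × 0.957 = 5741
90+: 4055 × 0.941 + 12899 × 0.581 = 3816 + 7494 = 11310
End of period: [60, 578, 715, 486, 4735, 5741, 11310]
Scenario A total after 4 periods: 23625
Scenario B projection —
[period 1]
Births: 4550 × 0.199 = 905
15–29: 5450 × 0.956 = 5210
30–44: 6600 × 0.976 = 6442
45–59: 4550 × 0.963 = 4382
60–74: 8650 × 0.967 = 8365
75–89: 7350 × 0.957 = 7034
90+: 1700 × 0.941 + 5000 × 0.581 = 1600 + 2905 = 4505
End of period: [905, 5210, 6442, 4382, 8365, 7034, 4505]
[period 2]
Births: 6442 × 0.199 = 1282
15–29: 905 × 0.956 = 865
30–44: 5210 × 0.976 = 5085
45–59: 6442 × 0.963 = 6204
60–74: 4382 × 0.967 = 4237
75–89: 8365 × 0.957 = 8005
90+: 7034 × 0.941 + 4505 × 0.581 = 6619 + 2617 = 9236
End of period: [1282, 865, 5085, 6204, 4237, 8005, 9236]
[period 3]
Births: 5085 × 0.199 = 1012
15–29: 1282 × 0.956 = 1226
30–44: 865 × 0.976 = 844
45–59: 5085 × 0.963 = 4897
60–74: 6204 × 0.967 = 5999
75–89: 4237 × 0.957 = 4055
90+: 8005 × 0.941 + 9236 × 0.581 = 7533 + 5366 = 12899
End of period: [1012, 1226, 844, 4897, 5999, 4055, 12899]
[period 4]
Births: 844 × 0.199 = 168
15–29: 1012 × 0.956 = 967
30–44: 1226 × 0.976 = 1197
45–59: 844 × 0.963 = 813
60–74: 4897 × 0.967 = 4735
75–89: 5999 × 0.957 = 5741
90+: 4055 × 0.941 + 12899 × 0.581 = 3816 + 7494 = 11310
End of period: [168, 967, 1197, 813, 4735, 5741, 11310]
Scenario B total after 4 periods: 24931
Difference B − A = 24931 − 23625 = 1306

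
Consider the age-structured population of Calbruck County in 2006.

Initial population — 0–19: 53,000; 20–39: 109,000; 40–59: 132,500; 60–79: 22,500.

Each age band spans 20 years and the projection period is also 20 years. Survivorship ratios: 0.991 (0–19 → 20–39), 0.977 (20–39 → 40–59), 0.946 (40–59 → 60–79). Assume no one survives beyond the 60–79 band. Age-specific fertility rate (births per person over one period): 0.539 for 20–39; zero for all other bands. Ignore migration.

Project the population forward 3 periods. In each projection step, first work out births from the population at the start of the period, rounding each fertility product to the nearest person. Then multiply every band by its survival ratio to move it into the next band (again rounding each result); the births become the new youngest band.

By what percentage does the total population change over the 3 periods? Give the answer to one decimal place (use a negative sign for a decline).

-48.0

Call the bands 1 to 4, youngest first.
After projecting period 1:
Births: 109000 × 0.539 = 58751
Band 2: 53000 × 0.991 = 52523
Band 3: 109000 × 0.977 = 106493
Band 4: 132500 × 0.946 = 125345
End of period: [58751, 52523, 106493, 125345]
After projecting period 2:
Births: 52523 × 0.539 = 28310
Band 2: 58751 × 0.991 = 58222
Band 3: 52523 × 0.977 = 51315
Band 4: 106493 × 0.946 = 100742
End of period: [28310, 58222, 51315, 100742]
After projecting period 3:
Births: 58222 × 0.539 = 31382
Band 2: 28310 × 0.991 = 28055
Band 3: 58222 × 0.977 = 56883
Band 4: 51315 × 0.946 = 48544
End of period: [31382, 28055, 56883, 48544]
Total: 317000 → 164864; change = -152136; percentage change = -48.0%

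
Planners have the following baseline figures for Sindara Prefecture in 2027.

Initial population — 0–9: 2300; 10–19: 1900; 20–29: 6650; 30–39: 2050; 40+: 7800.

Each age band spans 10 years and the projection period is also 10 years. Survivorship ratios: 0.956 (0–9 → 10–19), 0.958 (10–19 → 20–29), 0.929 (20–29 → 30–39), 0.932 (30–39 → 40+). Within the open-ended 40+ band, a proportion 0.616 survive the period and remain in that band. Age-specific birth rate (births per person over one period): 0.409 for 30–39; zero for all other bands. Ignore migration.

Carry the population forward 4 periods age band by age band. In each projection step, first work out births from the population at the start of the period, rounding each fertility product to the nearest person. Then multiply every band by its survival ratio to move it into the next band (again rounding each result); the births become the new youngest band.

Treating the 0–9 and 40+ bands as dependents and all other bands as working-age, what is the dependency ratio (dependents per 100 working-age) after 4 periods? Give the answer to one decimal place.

199.2

Period 1:
Births: 2050 * 0.409 = 838
10–19: 2300 * 0.956 = 2199
20–29: 1900 * 0.958 = 1820
30–39: 6650 * 0.929 = 6178
40+: 2050 * 0.932 + 7800 * 0.616 = 1911 + 4805 = 6716
Population now: 0–9=838, 10–19=2199, 20–29=1820, 30–39=6178, 40+=6716
Period 2:
Births: 6178 * 0.409 = 2527
10–19: 838 * 0.956 = 801
20–29: 2199 * 0.958 = 2107
30–39: 1820 * 0.929 = 1691
40+: 6178 * 0.932 + 6716 * 0.616 = 5758 + 4137 = 9895
Population now: 0–9=2527, 10–19=801, 20–29=2107, 30–39=1691, 40+=9895
Period 3:
Births: 1691 * 0.409 = 692
10–19: 2527 * 0.956 = 2416
20–29: 801 * 0.958 = 767
30–39: 2107 * 0.929 = 1957
40+: 1691 * 0.932 + 9895 * 0.616 = 1576 + 6095 = 7671
Population now: 0–9=692, 10–19=2416, 20–29=767, 30–39=1957, 40+=7671
Period 4:
Births: 1957 * 0.409 = 800
10–19: 692 * 0.956 = 662
20–29: 2416 * 0.958 = 2315
30–39: 767 * 0.929 = 713
40+: 1957 * 0.932 + 7671 * 0.616 = 1824 + 4725 = 6549
Population now: 0–9=800, 10–19=662, 20–29=2315, 30–39=713, 40+=6549
Dependents (band 0–9 + band 40+) = 800 + 6549 = 7349; working-age = 3690; ratio = 7349/3690 × 100 = 199.2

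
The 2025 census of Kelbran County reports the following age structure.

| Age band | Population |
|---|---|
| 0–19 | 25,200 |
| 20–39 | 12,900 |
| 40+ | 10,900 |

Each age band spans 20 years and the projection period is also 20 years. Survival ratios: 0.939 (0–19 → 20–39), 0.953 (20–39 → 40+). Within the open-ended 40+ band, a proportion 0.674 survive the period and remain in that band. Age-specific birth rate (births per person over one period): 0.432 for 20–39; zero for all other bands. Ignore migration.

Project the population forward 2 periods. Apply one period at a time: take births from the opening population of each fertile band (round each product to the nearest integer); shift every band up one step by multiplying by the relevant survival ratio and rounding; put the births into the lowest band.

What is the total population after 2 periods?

51244

[period 1]
Births: 12900 × 0.432 = 5573
20–39: 25200 × 0.939 = 23663
40+: 12900 × 0.953 + 10900 × 0.674 = 12294 + 7347 = 19641
→ [5573, 23663, 19641]
[period 2]
Births: 23663 × 0.432 = 10222
20–39: 5573 × 0.939 = 5233
40+: 23663 × 0.953 + 19641 × 0.674 = 22551 + 13238 = 35789
→ [10222, 5233, 35789]
Total after period 2: 10222 + 5233 + 35789 = 51244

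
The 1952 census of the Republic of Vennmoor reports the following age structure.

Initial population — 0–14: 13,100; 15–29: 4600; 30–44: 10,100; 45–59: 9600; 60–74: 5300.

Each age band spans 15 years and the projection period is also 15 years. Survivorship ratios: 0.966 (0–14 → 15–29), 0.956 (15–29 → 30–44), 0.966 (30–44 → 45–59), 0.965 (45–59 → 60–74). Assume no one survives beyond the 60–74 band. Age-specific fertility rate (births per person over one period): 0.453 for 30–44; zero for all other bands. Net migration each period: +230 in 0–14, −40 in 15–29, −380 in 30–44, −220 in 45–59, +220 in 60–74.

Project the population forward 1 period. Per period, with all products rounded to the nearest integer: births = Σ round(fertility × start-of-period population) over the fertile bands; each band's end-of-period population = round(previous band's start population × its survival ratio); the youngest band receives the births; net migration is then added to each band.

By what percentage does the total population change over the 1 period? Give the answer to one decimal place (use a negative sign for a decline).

-5.2

Period 1:
Births: 10100 × 0.453 = 4575
15–29: 13100 × 0.966 = 12655
30–44: 4600 × 0.956 = 4398
45–59: 10100 × 0.966 = 9757
60–74: 9600 × 0.965 = 9264
Net migration: 0–14 + 230 → 4805; 15–29 − 40 → 12615; 30–44 − 380 → 4018; 45–59 − 220 → 9537; 60–74 + 220 → 9484
End of period: [4805, 12615, 4018, 9537, 9484]
Total: 42700 → 40459; change = -2241; percentage change = -5.2%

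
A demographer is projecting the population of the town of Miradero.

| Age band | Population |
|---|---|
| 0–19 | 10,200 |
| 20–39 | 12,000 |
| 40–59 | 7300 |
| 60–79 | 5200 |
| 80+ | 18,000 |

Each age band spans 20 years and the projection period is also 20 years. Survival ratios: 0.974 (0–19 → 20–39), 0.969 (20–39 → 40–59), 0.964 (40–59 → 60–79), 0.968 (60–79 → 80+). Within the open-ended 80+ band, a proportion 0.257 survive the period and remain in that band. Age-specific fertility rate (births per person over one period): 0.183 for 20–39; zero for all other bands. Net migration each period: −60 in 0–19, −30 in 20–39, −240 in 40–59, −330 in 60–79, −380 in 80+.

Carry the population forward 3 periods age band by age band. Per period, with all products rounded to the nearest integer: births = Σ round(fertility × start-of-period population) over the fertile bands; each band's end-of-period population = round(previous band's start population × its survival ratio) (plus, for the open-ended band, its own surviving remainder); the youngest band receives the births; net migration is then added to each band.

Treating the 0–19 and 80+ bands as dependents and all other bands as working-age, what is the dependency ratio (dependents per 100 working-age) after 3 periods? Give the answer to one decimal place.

(Bands numbered youngest = 1 to oldest = 5.)
After projecting period 1:
Births: 12000 * 0.183 = 2196
Band 2: 10200 * 0.974 = 9935
Band 3: 12000 * 0.969 = 11628
Band 4: 7300 * 0.964 = 7037
Band 5: 5200 * 0.968 + 18000 * 0.257 = 5034 + 4626 = 9660
Net migration: Band 1 − 60 → 2136; Band 2 − 30 → 9905; Band 3 − 240 → 11388; Band 4 − 330 → 6707; Band 5 − 380 → 9280
End of period: [2136, 9905, 11388, 6707, 9280]
After projecting period 2:
Births: 9905 * 0.183 = 1813
Band 2: 2136 * 0.974 = 2080
Band 3: 9905 * 0.969 = 9598
Band 4: 11388 * 0.964 = 10978
Band 5: 6707 * 0.968 + 9280 * 0.257 = 6492 + 2385 = 8877
Net migration: Band 1 − 60 → 1753; Band 2 − 30 → 2050; Band 3 − 240 → 9358; Band 4 − 330 → 10648; Band 5 − 380 → 8497
End of period: [1753, 2050, 9358, 10648, 8497]
After projecting period 3:
Births: 2050 * 0.183 = 375
Band 2: 1753 * 0.974 = 1707
Band 3: 2050 * 0.969 = 1986
Band 4: 9358 * 0.964 = 9021
Band 5: 10648 * 0.968 + 8497 * 0.257 = 10307 + 2184 = 12491
Net migration: Band 1 − 60 → 315; Band 2 − 30 → 1677; Band 3 − 240 → 1746; Band 4 − 330 → 8691; Band 5 − 380 → 12111
End of period: [315, 1677, 1746, 8691, 12111]
Dependents (band 0–19 + band 80+) = 315 + 12111 = 12426; working-age = 12114; ratio = 12426/12114 × 100 = 102.6

102.6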